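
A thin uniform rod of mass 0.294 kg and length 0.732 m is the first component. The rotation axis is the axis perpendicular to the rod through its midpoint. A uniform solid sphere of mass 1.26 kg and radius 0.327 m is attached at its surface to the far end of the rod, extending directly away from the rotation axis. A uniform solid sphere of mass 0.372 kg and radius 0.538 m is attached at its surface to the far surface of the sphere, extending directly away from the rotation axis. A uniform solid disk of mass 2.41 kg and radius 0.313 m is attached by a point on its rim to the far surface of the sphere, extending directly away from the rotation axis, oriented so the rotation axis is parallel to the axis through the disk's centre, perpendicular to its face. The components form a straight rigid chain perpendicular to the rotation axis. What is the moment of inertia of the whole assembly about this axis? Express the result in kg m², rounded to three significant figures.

15.7

Thin rod: I_cm = (1/12)ML² = (1/12)(0.294)(0.732)² = 0.013128 kg m²; axis through the centre, so I = 0.013128 kg m².
Solid sphere: I_cm = (2/5)MR² = (2/5)(1.26)(0.327)² = 0.053892 kg m²; centre at d = 0.366 + 0.327 = 0.693 m, so the parallel axis theorem gives I = 0.053892 + (1.26)(0.693)² = 0.65901 kg m².
Solid sphere: I_cm = (2/5)MR² = (2/5)(0.372)(0.538)² = 0.043069 kg m²; centre at d = 0.366 + 0.327 + 0.327 + 0.538 = 1.558 m, so the parallel axis theorem gives I = 0.043069 + (0.372)(1.558)² = 0.94605 kg m².
Solid disk: I_cm = (1/2)MR² = (1/2)(2.41)(0.313)² = 0.11805 kg m²; centre at d = 0.366 + 0.327 + 0.327 + 0.538 + 0.538 + 0.313 = 2.409 m, so the parallel axis theorem gives I = 0.11805 + (2.41)(2.409)² = 14.104 kg m².
Total I = 0.013128 + 0.65901 + 0.94605 + 14.104 = 15.722 kg m².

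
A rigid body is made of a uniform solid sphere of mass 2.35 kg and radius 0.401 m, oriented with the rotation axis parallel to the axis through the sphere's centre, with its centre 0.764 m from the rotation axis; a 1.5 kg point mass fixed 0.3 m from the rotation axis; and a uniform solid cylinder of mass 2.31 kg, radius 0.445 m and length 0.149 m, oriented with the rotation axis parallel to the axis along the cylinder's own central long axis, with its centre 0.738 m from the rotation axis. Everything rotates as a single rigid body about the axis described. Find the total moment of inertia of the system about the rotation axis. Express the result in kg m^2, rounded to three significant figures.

3.14

Solid sphere: I_cm = (2/5)MR² = (2/5)(2.35)(0.401)² = 0.15115 kg m^2; centre at d = 0.764 m, so I = I_cm + Md² gives I = 0.15115 + (2.35)(0.764)² = 1.5228 kg m^2.
Point mass: I_cm = 0; centre at d = 0.3 m, so I = I_cm + Md² gives I = 0 + (1.5)(0.3)² = 0.135 kg m^2.
Solid cylinder: I_cm = (1/2)MR² = (1/2)(2.31)(0.445)² = 0.22872 kg m^2; centre at d = 0.738 m, so I = I_cm + Md² gives I = 0.22872 + (2.31)(0.738)² = 1.4868 kg m^2.
Total I = 1.5228 + 0.135 + 1.4868 = 3.1447 kg m^2.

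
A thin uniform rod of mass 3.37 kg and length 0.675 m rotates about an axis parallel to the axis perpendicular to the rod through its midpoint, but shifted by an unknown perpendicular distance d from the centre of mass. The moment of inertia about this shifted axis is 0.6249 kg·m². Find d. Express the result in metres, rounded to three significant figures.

0.384

About the centre-of-mass axis, I_cm = (1/12)ML² = (1/12)(3.37)(0.675)² = 0.12795 kg·m².
Parallel axis theorem: I = I_cm + Md², so Md² = 0.6249 − 0.12795 = 0.49695 kg·m².
d = √(0.49695 / 3.37) = 0.38401 m.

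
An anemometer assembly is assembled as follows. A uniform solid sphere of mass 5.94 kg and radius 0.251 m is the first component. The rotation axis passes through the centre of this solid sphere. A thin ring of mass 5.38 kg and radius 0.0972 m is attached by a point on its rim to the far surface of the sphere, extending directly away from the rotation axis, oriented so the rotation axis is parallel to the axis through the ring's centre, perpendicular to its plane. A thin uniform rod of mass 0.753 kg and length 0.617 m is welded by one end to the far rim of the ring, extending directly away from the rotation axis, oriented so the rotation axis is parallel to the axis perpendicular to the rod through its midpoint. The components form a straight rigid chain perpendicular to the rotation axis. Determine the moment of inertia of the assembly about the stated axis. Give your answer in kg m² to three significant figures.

1.30

Solid sphere: I_cm = (2/5)MR² = (2/5)(5.94)(0.251)² = 0.14969 kg m²; axis through the centre, so I = 0.14969 kg m².
Thin ring: I_cm = MR² = (5.38)(0.0972)² = 0.050829 kg m²; centre at d = 0.251 + 0.0972 = 0.3482 m, so I = I_cm + Md² gives I = 0.050829 + (5.38)(0.3482)² = 0.70312 kg m².
Thin rod: I_cm = (1/12)ML² = (1/12)(0.753)(0.617)² = 0.023888 kg m²; centre at d = 0.251 + 0.0972 + 0.0972 + 0.3085 = 0.7539 m, so I = I_cm + Md² gives I = 0.023888 + (0.753)(0.7539)² = 0.45187 kg m².
Total I = 0.14969 + 0.70312 + 0.45187 = 1.3047 kg m².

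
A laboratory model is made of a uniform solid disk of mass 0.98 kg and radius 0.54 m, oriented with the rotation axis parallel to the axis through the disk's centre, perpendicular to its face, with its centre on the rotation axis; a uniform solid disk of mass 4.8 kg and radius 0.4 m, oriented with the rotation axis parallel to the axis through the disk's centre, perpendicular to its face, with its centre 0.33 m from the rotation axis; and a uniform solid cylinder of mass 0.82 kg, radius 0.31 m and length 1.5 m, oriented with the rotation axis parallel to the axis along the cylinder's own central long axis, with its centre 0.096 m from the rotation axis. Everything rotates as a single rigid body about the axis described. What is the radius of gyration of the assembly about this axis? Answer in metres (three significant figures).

Solid disk: I_cm = (1/2)MR² = (1/2)(0.98)(0.54)² = 0.14288 kg·m²; axis through the centre, so I = 0.14288 kg·m².
Solid disk: I_cm = (1/2)MR² = (1/2)(4.8)(0.4)² = 0.384 kg·m²; centre at d = 0.33 m, so I = I_cm + Md² gives I = 0.384 + (4.8)(0.33)² = 0.90672 kg·m².
Solid cylinder: I_cm = (1/2)MR² = (1/2)(0.82)(0.31)² = 0.039401 kg·m²; centre at d = 0.096 m, so I = I_cm + Md² gives I = 0.039401 + (0.82)(0.096)² = 0.046958 kg·m².
Total I = 1.0966 kg·m²; total mass M = 6.6 kg.
k = √(I/M) = √(1.0966/6.6) = 0.40761 m.

0.408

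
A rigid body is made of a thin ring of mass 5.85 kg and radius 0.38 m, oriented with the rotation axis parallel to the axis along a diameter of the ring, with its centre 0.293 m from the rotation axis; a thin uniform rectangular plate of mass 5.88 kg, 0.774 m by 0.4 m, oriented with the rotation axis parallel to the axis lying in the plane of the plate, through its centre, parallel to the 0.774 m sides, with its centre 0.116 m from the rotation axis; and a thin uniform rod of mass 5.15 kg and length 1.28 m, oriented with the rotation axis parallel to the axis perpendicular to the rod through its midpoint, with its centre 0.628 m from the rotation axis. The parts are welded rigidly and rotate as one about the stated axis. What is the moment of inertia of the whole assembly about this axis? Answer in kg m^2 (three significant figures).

Thin ring: I_cm = (1/2)MR² = (1/2)(5.85)(0.38)² = 0.42237 kg m^2; centre at d = 0.293 m, so the parallel axis theorem gives I = 0.42237 + (5.85)(0.293)² = 0.92459 kg m^2.
Rectangular plate: I_cm = (1/12)Mb² = (1/12)(5.88)(0.4)² = 0.0784 kg m^2; centre at d = 0.116 m, so the parallel axis theorem gives I = 0.0784 + (5.88)(0.116)² = 0.15752 kg m^2.
Thin rod: I_cm = (1/12)ML² = (1/12)(5.15)(1.28)² = 0.70315 kg m^2; centre at d = 0.628 m, so the parallel axis theorem gives I = 0.70315 + (5.15)(0.628)² = 2.7342 kg m^2.
Total I = 0.92459 + 0.15752 + 2.7342 = 3.8163 kg m^2.

3.82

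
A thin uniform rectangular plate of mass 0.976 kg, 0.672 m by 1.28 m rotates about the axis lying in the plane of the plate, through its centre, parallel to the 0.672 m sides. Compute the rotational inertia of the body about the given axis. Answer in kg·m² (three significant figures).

0.133

I_cm = (1/12)Mb² = (1/12)(0.976)(1.28)² = 0.13326 kg·m²; axis through the centre, so I = 0.13326 kg·m².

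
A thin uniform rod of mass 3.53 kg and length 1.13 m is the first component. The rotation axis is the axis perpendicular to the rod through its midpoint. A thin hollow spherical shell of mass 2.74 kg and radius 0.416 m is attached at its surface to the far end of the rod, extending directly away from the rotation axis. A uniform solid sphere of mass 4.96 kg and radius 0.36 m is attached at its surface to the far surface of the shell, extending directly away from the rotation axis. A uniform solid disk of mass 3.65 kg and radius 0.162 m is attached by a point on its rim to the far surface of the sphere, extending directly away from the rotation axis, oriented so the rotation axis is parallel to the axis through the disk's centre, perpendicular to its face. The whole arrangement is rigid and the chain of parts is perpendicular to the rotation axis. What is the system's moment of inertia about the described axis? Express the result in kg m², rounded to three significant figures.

Thin rod: I_cm = (1/12)ML² = (1/12)(3.53)(1.13)² = 0.37562 kg m²; axis through the centre, so I = 0.37562 kg m².
Spherical shell: I_cm = (2/3)MR² = (2/3)(2.74)(0.416)² = 0.31612 kg m²; centre at d = 0.565 + 0.416 = 0.981 m, so the parallel axis theorem gives I = 0.31612 + (2.74)(0.981)² = 2.953 kg m².
Solid sphere: I_cm = (2/5)MR² = (2/5)(4.96)(0.36)² = 0.25713 kg m²; centre at d = 0.565 + 0.416 + 0.416 + 0.36 = 1.757 m, so the parallel axis theorem gives I = 0.25713 + (4.96)(1.757)² = 15.569 kg m².
Solid disk: I_cm = (1/2)MR² = (1/2)(3.65)(0.162)² = 0.047895 kg m²; centre at d = 0.565 + 0.416 + 0.416 + 0.36 + 0.36 + 0.162 = 2.279 m, so the parallel axis theorem gives I = 0.047895 + (3.65)(2.279)² = 19.005 kg m².
Total I = 0.37562 + 2.953 + 15.569 + 19.005 = 37.903 kg m².

37.9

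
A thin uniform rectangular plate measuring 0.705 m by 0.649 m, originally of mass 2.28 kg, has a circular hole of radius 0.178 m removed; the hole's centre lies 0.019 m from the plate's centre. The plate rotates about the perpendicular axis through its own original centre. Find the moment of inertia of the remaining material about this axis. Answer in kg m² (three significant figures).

Unpierced body about its centre: I₀ = (1/12)M(a²+b²) = (1/12)(2.28)[(0.705)² + (0.649)²] = 0.17446 kg m².
The removed disk has mass m = M·πr²/(ab) = (2.28)·π(0.178)²/(0.705·0.649) = 0.49601 kg (same uniform areal density).
Its moment of inertia about the rotation axis (parallel-axis theorem): I_hole = (1/2)mr² + md² = (1/2)(0.49601)(0.178)² + (0.49601)(0.019)² = 0.0080369 kg m².
Treating the hole as negative mass, I = I₀ − I_hole = 0.17446 − 0.0080369 = 0.16643 kg m².

0.166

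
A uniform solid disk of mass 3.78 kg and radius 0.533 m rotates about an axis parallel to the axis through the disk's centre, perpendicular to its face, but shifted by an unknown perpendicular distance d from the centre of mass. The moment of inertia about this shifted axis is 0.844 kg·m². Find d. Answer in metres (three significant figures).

0.285

About the centre-of-mass axis, I_cm = (1/2)MR² = (1/2)(3.78)(0.533)² = 0.53693 kg·m².
Parallel axis theorem: I = I_cm + Md², so Md² = 0.844 − 0.53693 = 0.30707 kg·m².
d = √(0.30707 / 3.78) = 0.28502 m.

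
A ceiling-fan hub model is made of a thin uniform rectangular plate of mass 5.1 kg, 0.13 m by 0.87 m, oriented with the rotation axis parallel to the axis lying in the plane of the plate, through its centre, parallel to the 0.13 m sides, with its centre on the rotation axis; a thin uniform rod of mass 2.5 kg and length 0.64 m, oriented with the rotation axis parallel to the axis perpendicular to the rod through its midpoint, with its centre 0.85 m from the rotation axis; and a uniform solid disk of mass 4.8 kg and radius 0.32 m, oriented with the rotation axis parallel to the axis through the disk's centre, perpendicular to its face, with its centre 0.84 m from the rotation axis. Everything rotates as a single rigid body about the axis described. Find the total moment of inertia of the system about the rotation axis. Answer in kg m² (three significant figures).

Rectangular plate: I_cm = (1/12)Mb² = (1/12)(5.1)(0.87)² = 0.32168 kg m²; axis through the centre, so I = 0.32168 kg m².
Thin rod: I_cm = (1/12)ML² = (1/12)(2.5)(0.64)² = 0.085333 kg m²; centre at d = 0.85 m, so I = I_cm + Md² gives I = 0.085333 + (2.5)(0.85)² = 1.8916 kg m².
Solid disk: I_cm = (1/2)MR² = (1/2)(4.8)(0.32)² = 0.24576 kg m²; centre at d = 0.84 m, so I = I_cm + Md² gives I = 0.24576 + (4.8)(0.84)² = 3.6326 kg m².
Total I = 0.32168 + 1.8916 + 3.6326 = 5.8459 kg m².

5.85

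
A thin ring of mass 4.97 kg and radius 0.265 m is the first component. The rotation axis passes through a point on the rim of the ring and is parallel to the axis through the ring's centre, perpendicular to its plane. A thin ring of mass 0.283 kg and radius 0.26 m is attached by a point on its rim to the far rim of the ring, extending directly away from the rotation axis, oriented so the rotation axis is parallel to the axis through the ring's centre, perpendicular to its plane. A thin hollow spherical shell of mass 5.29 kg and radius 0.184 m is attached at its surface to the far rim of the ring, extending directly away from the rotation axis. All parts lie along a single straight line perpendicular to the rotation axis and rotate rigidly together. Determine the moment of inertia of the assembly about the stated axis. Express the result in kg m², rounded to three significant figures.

Thin ring: I_cm = MR² = (4.97)(0.265)² = 0.34902 kg m²; centre at d = 0.265 m, so the parallel axis theorem gives I = 0.34902 + (4.97)(0.265)² = 0.69804 kg m².
Thin ring: I_cm = MR² = (0.283)(0.26)² = 0.019131 kg m²; centre at d = 0.265 + 0.265 + 0.26 = 0.79 m, so the parallel axis theorem gives I = 0.019131 + (0.283)(0.79)² = 0.19575 kg m².
Spherical shell: I_cm = (2/3)MR² = (2/3)(5.29)(0.184)² = 0.1194 kg m²; centre at d = 0.265 + 0.265 + 0.26 + 0.26 + 0.184 = 1.234 m, so the parallel axis theorem gives I = 0.1194 + (5.29)(1.234)² = 8.1748 kg m².
Total I = 0.69804 + 0.19575 + 8.1748 = 9.0686 kg m².

9.07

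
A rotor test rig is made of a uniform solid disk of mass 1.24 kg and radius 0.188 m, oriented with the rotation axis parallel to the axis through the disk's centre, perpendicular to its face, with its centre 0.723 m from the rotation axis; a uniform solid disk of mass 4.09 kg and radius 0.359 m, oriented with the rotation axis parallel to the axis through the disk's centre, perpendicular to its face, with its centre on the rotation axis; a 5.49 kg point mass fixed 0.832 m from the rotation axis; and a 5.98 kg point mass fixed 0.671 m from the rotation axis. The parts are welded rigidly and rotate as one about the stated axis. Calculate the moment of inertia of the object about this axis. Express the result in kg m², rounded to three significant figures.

Solid disk: I_cm = (1/2)MR² = (1/2)(1.24)(0.188)² = 0.021913 kg m²; centre at d = 0.723 m, so I = I_cm + Md² gives I = 0.021913 + (1.24)(0.723)² = 0.6701 kg m².
Solid disk: I_cm = (1/2)MR² = (1/2)(4.09)(0.359)² = 0.26356 kg m²; axis through the centre, so I = 0.26356 kg m².
Point mass: I_cm = 0; centre at d = 0.832 m, so I = I_cm + Md² gives I = 0 + (5.49)(0.832)² = 3.8003 kg m².
Point mass: I_cm = 0; centre at d = 0.671 m, so I = I_cm + Md² gives I = 0 + (5.98)(0.671)² = 2.6924 kg m².
Total I = 0.6701 + 0.26356 + 3.8003 + 2.6924 = 7.4264 kg m².

7.43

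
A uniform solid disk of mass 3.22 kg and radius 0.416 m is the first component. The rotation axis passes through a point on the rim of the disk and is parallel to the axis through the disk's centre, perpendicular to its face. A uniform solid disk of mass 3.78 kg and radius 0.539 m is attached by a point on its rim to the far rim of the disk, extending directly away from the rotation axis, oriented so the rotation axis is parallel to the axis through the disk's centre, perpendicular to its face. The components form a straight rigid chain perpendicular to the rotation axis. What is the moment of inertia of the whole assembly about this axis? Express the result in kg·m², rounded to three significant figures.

8.49

Solid disk: I_cm = (1/2)MR² = (1/2)(3.22)(0.416)² = 0.27862 kg·m²; centre at d = 0.416 m, so the parallel axis theorem gives I = 0.27862 + (3.22)(0.416)² = 0.83586 kg·m².
Solid disk: I_cm = (1/2)MR² = (1/2)(3.78)(0.539)² = 0.54908 kg·m²; centre at d = 0.416 + 0.416 + 0.539 = 1.371 m, so the parallel axis theorem gives I = 0.54908 + (3.78)(1.371)² = 7.6541 kg·m².
Total I = 0.83586 + 7.6541 = 8.49 kg·m².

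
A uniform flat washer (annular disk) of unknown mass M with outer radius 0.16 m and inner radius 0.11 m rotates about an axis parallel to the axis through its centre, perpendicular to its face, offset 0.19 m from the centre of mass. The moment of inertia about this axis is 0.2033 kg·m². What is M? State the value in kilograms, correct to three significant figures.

3.70

I = I_cm + Md² = (1/2)M(R²+r²) + Md² = M·[0.5·[(0.16)² + (0.11)²] + (0.19)²] = M·0.05495.
So M = 0.2033 / 0.05495 = 3.6997 kg.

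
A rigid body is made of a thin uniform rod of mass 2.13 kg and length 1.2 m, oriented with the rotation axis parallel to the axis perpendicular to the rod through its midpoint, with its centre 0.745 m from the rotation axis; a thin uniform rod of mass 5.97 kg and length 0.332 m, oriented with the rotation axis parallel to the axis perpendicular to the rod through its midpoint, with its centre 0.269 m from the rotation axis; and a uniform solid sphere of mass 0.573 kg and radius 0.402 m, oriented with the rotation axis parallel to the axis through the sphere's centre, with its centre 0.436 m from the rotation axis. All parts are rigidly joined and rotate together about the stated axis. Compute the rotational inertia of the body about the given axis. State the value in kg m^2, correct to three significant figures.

Thin rod: I_cm = (1/12)ML² = (1/12)(2.13)(1.2)² = 0.2556 kg m^2; centre at d = 0.745 m, so I = I_cm + Md² gives I = 0.2556 + (2.13)(0.745)² = 1.4378 kg m^2.
Thin rod: I_cm = (1/12)ML² = (1/12)(5.97)(0.332)² = 0.054836 kg m^2; centre at d = 0.269 m, so I = I_cm + Md² gives I = 0.054836 + (5.97)(0.269)² = 0.48683 kg m^2.
Solid sphere: I_cm = (2/5)MR² = (2/5)(0.573)(0.402)² = 0.03704 kg m^2; centre at d = 0.436 m, so I = I_cm + Md² gives I = 0.03704 + (0.573)(0.436)² = 0.14596 kg m^2.
Total I = 1.4378 + 0.48683 + 0.14596 = 2.0706 kg m^2.

2.07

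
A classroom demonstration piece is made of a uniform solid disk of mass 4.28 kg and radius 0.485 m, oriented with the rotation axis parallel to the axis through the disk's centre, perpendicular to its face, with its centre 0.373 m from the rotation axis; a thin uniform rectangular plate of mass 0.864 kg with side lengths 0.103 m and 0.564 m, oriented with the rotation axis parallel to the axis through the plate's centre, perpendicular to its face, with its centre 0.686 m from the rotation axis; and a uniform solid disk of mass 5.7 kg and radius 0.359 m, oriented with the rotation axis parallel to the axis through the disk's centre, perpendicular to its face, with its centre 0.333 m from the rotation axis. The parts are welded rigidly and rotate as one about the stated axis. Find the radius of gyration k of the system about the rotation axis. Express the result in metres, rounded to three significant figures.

Solid disk: I_cm = (1/2)MR² = (1/2)(4.28)(0.485)² = 0.50338 kg m²; centre at d = 0.373 m, so I = I_cm + Md² gives I = 0.50338 + (4.28)(0.373)² = 1.0989 kg m².
Rectangular plate: I_cm = (1/12)M(a²+b²) = (1/12)(0.864)[(0.103)² + (0.564)²] = 0.023667 kg m²; centre at d = 0.686 m, so I = I_cm + Md² gives I = 0.023667 + (0.864)(0.686)² = 0.43026 kg m².
Solid disk: I_cm = (1/2)MR² = (1/2)(5.7)(0.359)² = 0.36731 kg m²; centre at d = 0.333 m, so I = I_cm + Md² gives I = 0.36731 + (5.7)(0.333)² = 0.99938 kg m².
Total I = 2.5285 kg m²; total mass M = 10.844 kg.
k = √(I/M) = √(2.5285/10.844) = 0.48288 m.

0.483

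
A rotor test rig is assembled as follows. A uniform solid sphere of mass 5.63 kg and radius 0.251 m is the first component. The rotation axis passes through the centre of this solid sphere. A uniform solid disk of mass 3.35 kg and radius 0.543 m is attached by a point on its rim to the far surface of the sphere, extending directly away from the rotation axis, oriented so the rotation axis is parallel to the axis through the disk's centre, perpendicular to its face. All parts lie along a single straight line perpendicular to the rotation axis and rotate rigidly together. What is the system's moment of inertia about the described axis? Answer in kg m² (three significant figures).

2.75

Solid sphere: I_cm = (2/5)MR² = (2/5)(5.63)(0.251)² = 0.14188 kg m²; axis through the centre, so I = 0.14188 kg m².
Solid disk: I_cm = (1/2)MR² = (1/2)(3.35)(0.543)² = 0.49387 kg m²; centre at d = 0.251 + 0.543 = 0.794 m, so I = I_cm + Md² gives I = 0.49387 + (3.35)(0.794)² = 2.6058 kg m².
Total I = 0.14188 + 2.6058 = 2.7477 kg m².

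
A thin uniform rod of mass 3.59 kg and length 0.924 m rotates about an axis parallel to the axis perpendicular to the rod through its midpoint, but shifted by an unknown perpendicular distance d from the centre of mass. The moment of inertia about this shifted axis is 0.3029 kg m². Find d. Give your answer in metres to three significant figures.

About the centre-of-mass axis, I_cm = (1/12)ML² = (1/12)(3.59)(0.924)² = 0.25542 kg m².
Parallel axis theorem: I = I_cm + Md², so Md² = 0.3029 − 0.25542 = 0.047479 kg m².
d = √(0.047479 / 3.59) = 0.115 m.

0.115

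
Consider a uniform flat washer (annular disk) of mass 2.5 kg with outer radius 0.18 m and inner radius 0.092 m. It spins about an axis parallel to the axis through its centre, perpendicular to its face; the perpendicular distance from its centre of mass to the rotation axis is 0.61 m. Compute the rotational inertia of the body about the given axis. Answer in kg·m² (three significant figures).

0.981

I_cm = (1/2)M(R²+r²) = (1/2)(2.5)[(0.18)² + (0.092)²] = 0.05108 kg·m²; centre at d = 0.61 m, so the parallel axis theorem gives I = 0.05108 + (2.5)(0.61)² = 0.98133 kg·m².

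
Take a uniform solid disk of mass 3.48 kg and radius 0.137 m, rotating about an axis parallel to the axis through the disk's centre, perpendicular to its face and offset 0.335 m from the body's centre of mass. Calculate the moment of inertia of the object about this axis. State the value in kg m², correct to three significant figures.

I_cm = (1/2)MR² = (1/2)(3.48)(0.137)² = 0.032658 kg m²; centre at d = 0.335 m, so the parallel axis theorem gives I = 0.032658 + (3.48)(0.335)² = 0.4232 kg m².

0.423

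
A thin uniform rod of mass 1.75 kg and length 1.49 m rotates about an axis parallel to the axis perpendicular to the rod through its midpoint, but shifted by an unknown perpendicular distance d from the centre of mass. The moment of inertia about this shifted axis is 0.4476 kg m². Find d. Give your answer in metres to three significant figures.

About the centre-of-mass axis, I_cm = (1/12)ML² = (1/12)(1.75)(1.49)² = 0.32376 kg m².
Parallel axis theorem: I = I_cm + Md², so Md² = 0.4476 − 0.32376 = 0.12384 kg m².
d = √(0.12384 / 1.75) = 0.26601 m.

0.266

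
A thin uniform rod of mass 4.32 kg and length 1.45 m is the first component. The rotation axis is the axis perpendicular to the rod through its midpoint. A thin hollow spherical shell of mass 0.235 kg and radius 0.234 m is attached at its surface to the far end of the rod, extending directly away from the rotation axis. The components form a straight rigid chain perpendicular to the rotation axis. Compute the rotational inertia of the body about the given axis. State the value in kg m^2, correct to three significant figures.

0.982

Thin rod: I_cm = (1/12)ML² = (1/12)(4.32)(1.45)² = 0.7569 kg m^2; axis through the centre, so I = 0.7569 kg m^2.
Spherical shell: I_cm = (2/3)MR² = (2/3)(0.235)(0.234)² = 0.0085784 kg m^2; centre at d = 0.725 + 0.234 = 0.959 m, so the parallel axis theorem gives I = 0.0085784 + (0.235)(0.959)² = 0.2247 kg m^2.
Total I = 0.7569 + 0.2247 = 0.9816 kg m^2.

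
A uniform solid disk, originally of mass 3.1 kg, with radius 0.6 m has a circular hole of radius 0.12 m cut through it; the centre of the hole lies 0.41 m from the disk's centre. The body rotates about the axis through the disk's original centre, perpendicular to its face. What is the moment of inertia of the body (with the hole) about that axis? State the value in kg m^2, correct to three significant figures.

0.536

Unpierced body about its centre: I₀ = (1/2)MR² = (1/2)(3.1)(0.6)² = 0.558 kg m^2.
The removed disk has mass m = M·(r/R)² = (3.1)(0.12/0.6)² = 0.124 kg (same uniform areal density).
Its moment of inertia about the rotation axis (parallel-axis theorem): I_hole = (1/2)mr² + md² = (1/2)(0.124)(0.12)² + (0.124)(0.41)² = 0.021737 kg m^2.
Treating the hole as negative mass, I = I₀ − I_hole = 0.558 − 0.021737 = 0.53626 kg m^2.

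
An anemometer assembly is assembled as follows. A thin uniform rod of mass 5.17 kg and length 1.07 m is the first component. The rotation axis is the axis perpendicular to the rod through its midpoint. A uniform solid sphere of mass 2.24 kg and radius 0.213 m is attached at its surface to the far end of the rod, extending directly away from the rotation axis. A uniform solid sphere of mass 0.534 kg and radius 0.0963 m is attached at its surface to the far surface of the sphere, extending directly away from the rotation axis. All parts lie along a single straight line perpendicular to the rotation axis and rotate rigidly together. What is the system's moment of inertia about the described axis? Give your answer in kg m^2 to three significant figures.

Thin rod: I_cm = (1/12)ML² = (1/12)(5.17)(1.07)² = 0.49326 kg m^2; axis through the centre, so I = 0.49326 kg m^2.
Solid sphere: I_cm = (2/5)MR² = (2/5)(2.24)(0.213)² = 0.040651 kg m^2; centre at d = 0.535 + 0.213 = 0.748 m, so I = I_cm + Md² gives I = 0.040651 + (2.24)(0.748)² = 1.2939 kg m^2.
Solid sphere: I_cm = (2/5)MR² = (2/5)(0.534)(0.0963)² = 0.0019809 kg m^2; centre at d = 0.535 + 0.213 + 0.213 + 0.0963 = 1.0573 m, so I = I_cm + Md² gives I = 0.0019809 + (0.534)(1.0573)² = 0.59893 kg m^2.
Total I = 0.49326 + 1.2939 + 0.59893 = 2.3861 kg m^2.

2.39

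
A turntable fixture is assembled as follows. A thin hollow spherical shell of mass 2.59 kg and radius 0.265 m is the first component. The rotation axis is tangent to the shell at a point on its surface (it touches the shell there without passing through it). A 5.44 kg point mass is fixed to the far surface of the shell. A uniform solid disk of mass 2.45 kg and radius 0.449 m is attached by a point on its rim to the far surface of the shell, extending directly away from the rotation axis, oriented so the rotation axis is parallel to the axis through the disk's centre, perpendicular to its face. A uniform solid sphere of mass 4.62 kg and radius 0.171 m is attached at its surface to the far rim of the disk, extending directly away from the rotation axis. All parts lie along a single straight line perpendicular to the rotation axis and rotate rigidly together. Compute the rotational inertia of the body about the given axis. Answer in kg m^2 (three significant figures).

Spherical shell: I_cm = (2/3)MR² = (2/3)(2.59)(0.265)² = 0.12126 kg m^2; centre at d = 0.265 m, so the parallel axis theorem gives I = 0.12126 + (2.59)(0.265)² = 0.30314 kg m^2.
Point mass: I_cm = 0; centre at d = 0.265 + 0.265 = 0.53 m, so the parallel axis theorem gives I = 0 + (5.44)(0.53)² = 1.5281 kg m^2.
Solid disk: I_cm = (1/2)MR² = (1/2)(2.45)(0.449)² = 0.24696 kg m^2; centre at d = 0.265 + 0.265 + 0.449 = 0.979 m, so the parallel axis theorem gives I = 0.24696 + (2.45)(0.979)² = 2.5951 kg m^2.
Solid sphere: I_cm = (2/5)MR² = (2/5)(4.62)(0.171)² = 0.054037 kg m^2; centre at d = 0.265 + 0.265 + 0.449 + 0.449 + 0.171 = 1.599 m, so the parallel axis theorem gives I = 0.054037 + (4.62)(1.599)² = 11.866 kg m^2.
Total I = 0.30314 + 1.5281 + 2.5951 + 11.866 = 16.293 kg m^2.

16.3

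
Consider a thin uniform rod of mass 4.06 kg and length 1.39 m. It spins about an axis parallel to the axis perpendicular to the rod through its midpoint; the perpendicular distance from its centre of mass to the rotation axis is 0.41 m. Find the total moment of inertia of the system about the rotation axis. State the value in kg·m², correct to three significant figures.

1.34

I_cm = (1/12)ML² = (1/12)(4.06)(1.39)² = 0.65369 kg·m²; centre at d = 0.41 m, so the parallel axis theorem gives I = 0.65369 + (4.06)(0.41)² = 1.3362 kg·m².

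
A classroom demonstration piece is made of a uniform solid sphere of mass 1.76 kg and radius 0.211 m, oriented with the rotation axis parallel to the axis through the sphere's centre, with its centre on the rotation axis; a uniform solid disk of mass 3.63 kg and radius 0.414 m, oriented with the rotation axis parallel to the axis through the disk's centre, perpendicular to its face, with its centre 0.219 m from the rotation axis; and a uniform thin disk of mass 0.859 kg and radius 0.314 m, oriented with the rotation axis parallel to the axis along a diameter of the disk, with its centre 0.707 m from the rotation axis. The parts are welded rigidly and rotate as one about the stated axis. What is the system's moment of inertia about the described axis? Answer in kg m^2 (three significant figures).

0.967

Solid sphere: I_cm = (2/5)MR² = (2/5)(1.76)(0.211)² = 0.031343 kg m^2; axis through the centre, so I = 0.031343 kg m^2.
Solid disk: I_cm = (1/2)MR² = (1/2)(3.63)(0.414)² = 0.31108 kg m^2; centre at d = 0.219 m, so I = I_cm + Md² gives I = 0.31108 + (3.63)(0.219)² = 0.48518 kg m^2.
Thin disk: I_cm = (1/4)MR² = (1/4)(0.859)(0.314)² = 0.021173 kg m^2; centre at d = 0.707 m, so I = I_cm + Md² gives I = 0.021173 + (0.859)(0.707)² = 0.45054 kg m^2.
Total I = 0.031343 + 0.48518 + 0.45054 = 0.96707 kg m^2.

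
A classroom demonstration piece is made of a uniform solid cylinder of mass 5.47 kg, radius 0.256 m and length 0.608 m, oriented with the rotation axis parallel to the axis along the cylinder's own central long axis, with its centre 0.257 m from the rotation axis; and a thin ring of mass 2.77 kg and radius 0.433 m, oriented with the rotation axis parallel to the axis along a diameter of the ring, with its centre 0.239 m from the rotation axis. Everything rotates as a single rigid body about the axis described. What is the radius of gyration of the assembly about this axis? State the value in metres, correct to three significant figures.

0.341

Solid cylinder: I_cm = (1/2)MR² = (1/2)(5.47)(0.256)² = 0.17924 kg m²; centre at d = 0.257 m, so I = I_cm + Md² gives I = 0.17924 + (5.47)(0.257)² = 0.54053 kg m².
Thin ring: I_cm = (1/2)MR² = (1/2)(2.77)(0.433)² = 0.25967 kg m²; centre at d = 0.239 m, so I = I_cm + Md² gives I = 0.25967 + (2.77)(0.239)² = 0.4179 kg m².
Total I = 0.95843 kg m²; total mass M = 8.24 kg.
k = √(I/M) = √(0.95843/8.24) = 0.34105 m.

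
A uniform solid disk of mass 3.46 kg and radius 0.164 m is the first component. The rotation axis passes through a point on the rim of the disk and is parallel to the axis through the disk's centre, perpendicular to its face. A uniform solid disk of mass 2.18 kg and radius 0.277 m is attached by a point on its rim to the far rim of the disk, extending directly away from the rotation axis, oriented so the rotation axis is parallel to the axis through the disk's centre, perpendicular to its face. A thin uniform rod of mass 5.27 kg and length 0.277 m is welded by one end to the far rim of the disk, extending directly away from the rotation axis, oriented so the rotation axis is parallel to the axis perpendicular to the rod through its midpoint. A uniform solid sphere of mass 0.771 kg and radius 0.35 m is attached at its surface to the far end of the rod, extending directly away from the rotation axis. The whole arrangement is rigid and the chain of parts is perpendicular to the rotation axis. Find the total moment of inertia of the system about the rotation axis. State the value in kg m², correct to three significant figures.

8.34

Solid disk: I_cm = (1/2)MR² = (1/2)(3.46)(0.164)² = 0.04653 kg m²; centre at d = 0.164 m, so the parallel axis theorem gives I = 0.04653 + (3.46)(0.164)² = 0.13959 kg m².
Solid disk: I_cm = (1/2)MR² = (1/2)(2.18)(0.277)² = 0.083635 kg m²; centre at d = 0.164 + 0.164 + 0.277 = 0.605 m, so the parallel axis theorem gives I = 0.083635 + (2.18)(0.605)² = 0.88157 kg m².
Thin rod: I_cm = (1/12)ML² = (1/12)(5.27)(0.277)² = 0.033697 kg m²; centre at d = 0.164 + 0.164 + 0.277 + 0.277 + 0.1385 = 1.0205 m, so the parallel axis theorem gives I = 0.033697 + (5.27)(1.0205)² = 5.522 kg m².
Solid sphere: I_cm = (2/5)MR² = (2/5)(0.771)(0.35)² = 0.037779 kg m²; centre at d = 0.164 + 0.164 + 0.277 + 0.277 + 0.1385 + 0.1385 + 0.35 = 1.509 m, so the parallel axis theorem gives I = 0.037779 + (0.771)(1.509)² = 1.7934 kg m².
Total I = 0.13959 + 0.88157 + 5.522 + 1.7934 = 8.3365 kg m².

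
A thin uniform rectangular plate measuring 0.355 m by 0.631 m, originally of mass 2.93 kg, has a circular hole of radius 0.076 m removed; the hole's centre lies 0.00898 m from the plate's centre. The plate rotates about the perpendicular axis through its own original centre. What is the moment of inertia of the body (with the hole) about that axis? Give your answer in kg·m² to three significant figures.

Unpierced body about its centre: I₀ = (1/12)M(a²+b²) = (1/12)(2.93)[(0.355)² + (0.631)²] = 0.12799 kg·m².
The removed disk has mass m = M·πr²/(ab) = (2.93)·π(0.076)²/(0.355·0.631) = 0.23735 kg (same uniform areal density).
Its moment of inertia about the rotation axis (parallel-axis theorem): I_hole = (1/2)mr² + md² = (1/2)(0.23735)(0.076)² + (0.23735)(0.00898)² = 0.0007046 kg·m².
Treating the hole as negative mass, I = I₀ − I_hole = 0.12799 − 0.0007046 = 0.12728 kg·m².

0.127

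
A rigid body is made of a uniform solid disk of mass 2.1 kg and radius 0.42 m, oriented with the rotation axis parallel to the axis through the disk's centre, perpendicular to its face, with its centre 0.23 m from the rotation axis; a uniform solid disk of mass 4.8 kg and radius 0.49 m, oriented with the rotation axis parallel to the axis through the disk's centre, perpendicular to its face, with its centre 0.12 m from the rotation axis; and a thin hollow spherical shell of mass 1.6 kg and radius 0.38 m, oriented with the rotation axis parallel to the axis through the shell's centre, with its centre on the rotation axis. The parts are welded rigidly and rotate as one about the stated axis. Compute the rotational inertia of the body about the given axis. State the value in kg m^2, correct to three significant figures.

1.10

Solid disk: I_cm = (1/2)MR² = (1/2)(2.1)(0.42)² = 0.18522 kg m^2; centre at d = 0.23 m, so I = I_cm + Md² gives I = 0.18522 + (2.1)(0.23)² = 0.29631 kg m^2.
Solid disk: I_cm = (1/2)MR² = (1/2)(4.8)(0.49)² = 0.57624 kg m^2; centre at d = 0.12 m, so I = I_cm + Md² gives I = 0.57624 + (4.8)(0.12)² = 0.64536 kg m^2.
Spherical shell: I_cm = (2/3)MR² = (2/3)(1.6)(0.38)² = 0.15403 kg m^2; axis through the centre, so I = 0.15403 kg m^2.
Total I = 0.29631 + 0.64536 + 0.15403 = 1.0957 kg m^2.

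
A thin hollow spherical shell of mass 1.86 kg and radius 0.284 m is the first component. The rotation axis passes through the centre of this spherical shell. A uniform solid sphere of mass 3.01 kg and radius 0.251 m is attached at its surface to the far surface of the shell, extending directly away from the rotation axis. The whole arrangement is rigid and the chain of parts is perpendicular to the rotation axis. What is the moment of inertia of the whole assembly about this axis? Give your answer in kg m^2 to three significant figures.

1.04

Spherical shell: I_cm = (2/3)MR² = (2/3)(1.86)(0.284)² = 0.10001 kg m^2; axis through the centre, so I = 0.10001 kg m^2.
Solid sphere: I_cm = (2/5)MR² = (2/5)(3.01)(0.251)² = 0.075853 kg m^2; centre at d = 0.284 + 0.251 = 0.535 m, so I = I_cm + Md² gives I = 0.075853 + (3.01)(0.535)² = 0.93739 kg m^2.
Total I = 0.10001 + 0.93739 = 1.0374 kg m^2.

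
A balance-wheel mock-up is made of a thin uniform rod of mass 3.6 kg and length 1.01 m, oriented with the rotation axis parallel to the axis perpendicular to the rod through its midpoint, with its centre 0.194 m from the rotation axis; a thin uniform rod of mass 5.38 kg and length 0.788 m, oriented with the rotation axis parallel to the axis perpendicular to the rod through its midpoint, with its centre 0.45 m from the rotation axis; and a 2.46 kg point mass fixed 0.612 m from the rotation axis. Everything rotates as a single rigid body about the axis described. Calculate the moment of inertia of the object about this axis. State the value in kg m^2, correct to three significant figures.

Thin rod: I_cm = (1/12)ML² = (1/12)(3.6)(1.01)² = 0.30603 kg m^2; centre at d = 0.194 m, so I = I_cm + Md² gives I = 0.30603 + (3.6)(0.194)² = 0.44152 kg m^2.
Thin rod: I_cm = (1/12)ML² = (1/12)(5.38)(0.788)² = 0.27839 kg m^2; centre at d = 0.45 m, so I = I_cm + Md² gives I = 0.27839 + (5.38)(0.45)² = 1.3678 kg m^2.
Point mass: I_cm = 0; centre at d = 0.612 m, so I = I_cm + Md² gives I = 0 + (2.46)(0.612)² = 0.92138 kg m^2.
Total I = 0.44152 + 1.3678 + 0.92138 = 2.7307 kg m^2.

2.73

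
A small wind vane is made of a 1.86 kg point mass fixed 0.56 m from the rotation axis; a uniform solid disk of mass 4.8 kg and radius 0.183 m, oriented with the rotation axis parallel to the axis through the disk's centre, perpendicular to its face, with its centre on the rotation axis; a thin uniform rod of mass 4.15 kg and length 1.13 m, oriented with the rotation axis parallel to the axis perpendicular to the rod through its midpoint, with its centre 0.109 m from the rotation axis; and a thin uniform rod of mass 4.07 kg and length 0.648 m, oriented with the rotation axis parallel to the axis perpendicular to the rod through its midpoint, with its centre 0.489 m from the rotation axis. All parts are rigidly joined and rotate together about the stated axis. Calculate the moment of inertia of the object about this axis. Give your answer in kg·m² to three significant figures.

2.27

Point mass: I_cm = 0; centre at d = 0.56 m, so I = I_cm + Md² gives I = 0 + (1.86)(0.56)² = 0.5833 kg·m².
Solid disk: I_cm = (1/2)MR² = (1/2)(4.8)(0.183)² = 0.080374 kg·m²; axis through the centre, so I = 0.080374 kg·m².
Thin rod: I_cm = (1/12)ML² = (1/12)(4.15)(1.13)² = 0.44159 kg·m²; centre at d = 0.109 m, so I = I_cm + Md² gives I = 0.44159 + (4.15)(0.109)² = 0.4909 kg·m².
Thin rod: I_cm = (1/12)ML² = (1/12)(4.07)(0.648)² = 0.14242 kg·m²; centre at d = 0.489 m, so I = I_cm + Md² gives I = 0.14242 + (4.07)(0.489)² = 1.1156 kg·m².
Total I = 0.5833 + 0.080374 + 0.4909 + 1.1156 = 2.2702 kg·m².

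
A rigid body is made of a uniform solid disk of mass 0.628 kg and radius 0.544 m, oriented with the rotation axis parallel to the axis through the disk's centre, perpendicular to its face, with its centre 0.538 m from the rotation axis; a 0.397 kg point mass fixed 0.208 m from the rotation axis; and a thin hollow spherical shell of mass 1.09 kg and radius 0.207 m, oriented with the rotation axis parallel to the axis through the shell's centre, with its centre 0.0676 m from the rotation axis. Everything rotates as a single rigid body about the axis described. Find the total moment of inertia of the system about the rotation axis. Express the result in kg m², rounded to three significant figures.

Solid disk: I_cm = (1/2)MR² = (1/2)(0.628)(0.544)² = 0.092924 kg m²; centre at d = 0.538 m, so the parallel axis theorem gives I = 0.092924 + (0.628)(0.538)² = 0.27469 kg m².
Point mass: I_cm = 0; centre at d = 0.208 m, so the parallel axis theorem gives I = 0 + (0.397)(0.208)² = 0.017176 kg m².
Spherical shell: I_cm = (2/3)MR² = (2/3)(1.09)(0.207)² = 0.031137 kg m²; centre at d = 0.0676 m, so the parallel axis theorem gives I = 0.031137 + (1.09)(0.0676)² = 0.036118 kg m².
Total I = 0.27469 + 0.017176 + 0.036118 = 0.32799 kg m².

0.328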